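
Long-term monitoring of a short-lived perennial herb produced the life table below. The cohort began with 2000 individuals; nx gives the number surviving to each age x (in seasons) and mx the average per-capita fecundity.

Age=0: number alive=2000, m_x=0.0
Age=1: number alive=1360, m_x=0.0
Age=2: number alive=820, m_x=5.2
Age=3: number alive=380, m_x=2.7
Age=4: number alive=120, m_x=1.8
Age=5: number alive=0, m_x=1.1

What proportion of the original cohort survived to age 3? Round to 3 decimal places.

0.190

l_3 = n_3/n_0 = 380/2000 = 0.19 → 0.190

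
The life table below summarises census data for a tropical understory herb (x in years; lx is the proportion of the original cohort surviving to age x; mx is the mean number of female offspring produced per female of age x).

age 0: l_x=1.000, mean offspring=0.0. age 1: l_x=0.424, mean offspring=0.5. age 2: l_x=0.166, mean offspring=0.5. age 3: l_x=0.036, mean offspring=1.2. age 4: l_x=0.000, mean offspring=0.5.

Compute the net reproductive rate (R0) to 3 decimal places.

0.338

lx·mx by age: 0, 0.212, 0.083, 0.0432, 0
R0 = Σ lx·mx = 0.3382 → 0.338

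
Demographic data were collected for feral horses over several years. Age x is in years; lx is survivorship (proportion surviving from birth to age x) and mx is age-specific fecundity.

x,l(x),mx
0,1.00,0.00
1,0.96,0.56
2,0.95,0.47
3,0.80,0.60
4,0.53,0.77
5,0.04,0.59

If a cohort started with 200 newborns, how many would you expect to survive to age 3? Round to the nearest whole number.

160

Expected survivors = N0 · l_3 = 200 × 0.80 = 160 → 160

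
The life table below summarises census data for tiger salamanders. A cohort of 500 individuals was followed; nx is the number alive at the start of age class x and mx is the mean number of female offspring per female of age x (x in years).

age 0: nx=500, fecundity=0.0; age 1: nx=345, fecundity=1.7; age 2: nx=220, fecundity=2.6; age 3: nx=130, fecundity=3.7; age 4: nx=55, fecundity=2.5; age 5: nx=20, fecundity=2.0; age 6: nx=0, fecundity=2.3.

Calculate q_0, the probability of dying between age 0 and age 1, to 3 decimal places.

0.310

lx = nx/n0 = nx/500: 1, 0.69, 0.44, 0.26, 0.11, 0.04, 0
q_0 = (l_0 − l_1) / l_0 = (1 − 0.69) / 1
     = 0.31 / 1 = 0.31 → 0.310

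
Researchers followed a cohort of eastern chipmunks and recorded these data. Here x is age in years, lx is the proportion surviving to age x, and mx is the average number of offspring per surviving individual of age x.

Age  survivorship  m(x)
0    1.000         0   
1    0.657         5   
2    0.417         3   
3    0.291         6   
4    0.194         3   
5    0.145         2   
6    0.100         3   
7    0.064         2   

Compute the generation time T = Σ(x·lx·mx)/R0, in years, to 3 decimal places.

2.308

lx·mx: 0, 3.285, 1.251, 1.746, 0.582, 0.29, 0.3, 0.128 → R0 = 7.582
x·lx·mx: 0, 3.285, 2.502, 5.238, 2.328, 1.45, 1.8, 0.896 → Σ = 17.499
T = 17.499 / 7.582 = 2.307966… → 2.308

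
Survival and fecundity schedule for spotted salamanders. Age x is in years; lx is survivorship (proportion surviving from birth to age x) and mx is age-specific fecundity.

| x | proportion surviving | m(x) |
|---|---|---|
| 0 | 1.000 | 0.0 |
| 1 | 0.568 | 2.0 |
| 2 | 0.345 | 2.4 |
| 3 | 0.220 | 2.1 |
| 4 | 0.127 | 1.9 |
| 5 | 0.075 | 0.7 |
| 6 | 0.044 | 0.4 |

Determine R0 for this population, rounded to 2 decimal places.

2.74

lx·mx by age: 0, 1.136, 0.828, 0.462, 0.2413, 0.0525, 0.0176
R0 = Σ lx·mx = 2.7374 → 2.74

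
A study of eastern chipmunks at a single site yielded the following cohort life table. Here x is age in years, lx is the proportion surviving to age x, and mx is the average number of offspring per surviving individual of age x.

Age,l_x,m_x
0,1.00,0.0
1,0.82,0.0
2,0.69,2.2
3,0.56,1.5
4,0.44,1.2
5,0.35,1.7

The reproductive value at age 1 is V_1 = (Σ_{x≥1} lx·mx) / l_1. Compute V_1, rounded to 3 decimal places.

4.245

lx·mx for x ≥ 1: 0, 1.518, 0.84, 0.528, 0.595 → sum = 3.481
V_1 = 3.481 / l_1 = 3.481 / 0.82 = 4.245122… → 4.245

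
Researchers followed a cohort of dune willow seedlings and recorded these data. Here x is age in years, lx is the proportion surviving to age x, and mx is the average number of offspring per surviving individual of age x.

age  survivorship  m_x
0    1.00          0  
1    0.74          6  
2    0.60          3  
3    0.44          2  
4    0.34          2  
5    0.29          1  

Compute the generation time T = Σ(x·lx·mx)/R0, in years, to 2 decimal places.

lx·mx: 0, 4.44, 1.8, 0.88, 0.68, 0.29 → R0 = 8.09
x·lx·mx: 0, 4.44, 3.6, 2.64, 2.72, 1.45 → Σ = 14.85
T = 14.85 / 8.09 = 1.8356… → 1.84

1.84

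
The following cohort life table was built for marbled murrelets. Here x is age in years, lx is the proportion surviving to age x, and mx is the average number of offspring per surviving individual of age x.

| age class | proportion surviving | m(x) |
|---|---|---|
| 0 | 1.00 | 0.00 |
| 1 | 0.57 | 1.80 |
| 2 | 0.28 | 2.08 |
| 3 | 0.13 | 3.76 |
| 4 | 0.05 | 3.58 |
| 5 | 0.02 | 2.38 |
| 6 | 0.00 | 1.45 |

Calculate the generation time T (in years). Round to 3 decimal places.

lx·mx: 0, 1.026, 0.5824, 0.4888, 0.179, 0.0476, 0 → R0 = 2.3238
x·lx·mx: 0, 1.026, 1.1648, 1.4664, 0.716, 0.238, 0 → Σ = 4.6112
T = 4.6112 / 2.3238 = 1.984336… → 1.984

1.984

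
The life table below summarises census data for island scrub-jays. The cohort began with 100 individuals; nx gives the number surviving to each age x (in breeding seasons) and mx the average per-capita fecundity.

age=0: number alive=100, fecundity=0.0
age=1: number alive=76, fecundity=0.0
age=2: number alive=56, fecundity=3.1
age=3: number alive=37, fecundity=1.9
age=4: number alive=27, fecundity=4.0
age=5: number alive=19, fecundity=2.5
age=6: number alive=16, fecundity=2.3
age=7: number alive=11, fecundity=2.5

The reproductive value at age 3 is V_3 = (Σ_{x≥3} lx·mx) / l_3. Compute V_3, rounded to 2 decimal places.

7.84

lx = nx/n0 = nx/100: 1, 0.76, 0.56, 0.37, 0.27, 0.19, 0.16, 0.11
lx·mx for x ≥ 3: 0.703, 1.08, 0.475, 0.368, 0.275 → sum = 2.901
V_3 = 2.901 / l_3 = 2.901 / 0.37 = 7.840541… → 7.84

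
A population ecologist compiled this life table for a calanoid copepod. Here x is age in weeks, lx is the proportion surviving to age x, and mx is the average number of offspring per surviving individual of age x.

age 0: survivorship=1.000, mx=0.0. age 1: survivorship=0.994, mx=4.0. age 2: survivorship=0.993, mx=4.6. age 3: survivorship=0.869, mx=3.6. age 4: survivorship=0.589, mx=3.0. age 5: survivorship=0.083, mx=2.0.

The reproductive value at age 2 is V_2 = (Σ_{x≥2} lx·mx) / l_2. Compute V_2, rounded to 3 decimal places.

lx·mx for x ≥ 2: 4.5678, 3.1284, 1.767, 0.166 → sum = 9.6292
V_2 = 9.6292 / l_2 = 9.6292 / 0.993 = 9.69708… → 9.697

9.697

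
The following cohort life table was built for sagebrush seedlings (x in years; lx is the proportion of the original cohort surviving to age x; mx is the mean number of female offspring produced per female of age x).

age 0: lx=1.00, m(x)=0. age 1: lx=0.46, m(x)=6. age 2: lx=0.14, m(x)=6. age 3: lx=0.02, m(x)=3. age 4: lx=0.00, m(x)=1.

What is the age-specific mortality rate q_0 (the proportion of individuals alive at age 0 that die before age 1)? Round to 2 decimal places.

q_0 = (l_0 − l_1) / l_0 = (1 − 0.46) / 1
     = 0.54 / 1 = 0.54 → 0.54

0.54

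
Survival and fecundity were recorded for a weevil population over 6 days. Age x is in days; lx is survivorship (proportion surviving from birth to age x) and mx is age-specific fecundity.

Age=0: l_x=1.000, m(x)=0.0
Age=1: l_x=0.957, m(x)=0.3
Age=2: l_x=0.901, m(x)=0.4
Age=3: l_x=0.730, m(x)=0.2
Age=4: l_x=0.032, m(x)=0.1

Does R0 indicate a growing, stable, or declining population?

R0 = Σ lx·mx = 0 + 0.2871 + 0.3604 + 0.146 + 0.0032 = 0.7967
R0 < 1, so the population is declining.

declining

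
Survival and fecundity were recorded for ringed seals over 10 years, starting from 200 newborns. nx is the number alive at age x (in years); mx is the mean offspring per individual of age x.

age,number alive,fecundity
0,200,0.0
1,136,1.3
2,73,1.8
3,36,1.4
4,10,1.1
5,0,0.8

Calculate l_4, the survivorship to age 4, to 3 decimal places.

l_4 = n_4/n_0 = 10/200 = 0.05 → 0.050

0.050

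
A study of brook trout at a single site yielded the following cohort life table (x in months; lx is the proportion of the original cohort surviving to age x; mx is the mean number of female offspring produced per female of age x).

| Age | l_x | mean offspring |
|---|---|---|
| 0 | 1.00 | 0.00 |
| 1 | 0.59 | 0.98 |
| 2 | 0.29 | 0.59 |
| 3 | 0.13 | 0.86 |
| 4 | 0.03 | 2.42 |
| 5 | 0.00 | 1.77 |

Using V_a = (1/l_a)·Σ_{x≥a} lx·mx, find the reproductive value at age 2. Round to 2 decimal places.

lx·mx for x ≥ 2: 0.1711, 0.1118, 0.0726, 0 → sum = 0.3555
V_2 = 0.3555 / l_2 = 0.3555 / 0.29 = 1.225862… → 1.23

1.23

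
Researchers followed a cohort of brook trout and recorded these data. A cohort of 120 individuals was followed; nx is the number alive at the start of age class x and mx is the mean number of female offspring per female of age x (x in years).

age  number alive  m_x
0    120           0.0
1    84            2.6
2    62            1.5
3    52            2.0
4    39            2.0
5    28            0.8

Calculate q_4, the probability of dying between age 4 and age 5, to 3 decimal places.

0.282

lx = nx/n0 = nx/120: 1, 0.7, 0.51667…, 0.43333…, 0.325, 0.23333…
q_4 = (l_4 − l_5) / l_4 = (0.325 − 0.233333…) / 0.325
     = 0.091667… / 0.325 = 0.282051… → 0.282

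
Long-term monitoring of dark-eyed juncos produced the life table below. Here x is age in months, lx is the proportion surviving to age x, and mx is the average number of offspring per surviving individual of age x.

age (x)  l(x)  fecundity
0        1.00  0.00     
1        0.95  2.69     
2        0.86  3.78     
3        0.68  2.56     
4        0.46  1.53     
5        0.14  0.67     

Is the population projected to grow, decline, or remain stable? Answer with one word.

R0 = Σ lx·mx = 0 + 2.5555 + 3.2508 + 1.7408 + 0.7038 + 0.0938 = 8.3447
R0 > 1, so the population is growing.

growing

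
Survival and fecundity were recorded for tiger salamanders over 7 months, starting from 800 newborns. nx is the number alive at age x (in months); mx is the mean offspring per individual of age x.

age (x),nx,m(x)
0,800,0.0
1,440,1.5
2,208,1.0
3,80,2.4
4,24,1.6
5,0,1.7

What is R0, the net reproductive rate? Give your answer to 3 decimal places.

1.373

lx = nx/n0 = nx/800: 1, 0.55, 0.26, 0.1, 0.03, 0
lx·mx by age: 0, 0.825, 0.26, 0.24, 0.048, 0
R0 = Σ lx·mx = 1.373 → 1.373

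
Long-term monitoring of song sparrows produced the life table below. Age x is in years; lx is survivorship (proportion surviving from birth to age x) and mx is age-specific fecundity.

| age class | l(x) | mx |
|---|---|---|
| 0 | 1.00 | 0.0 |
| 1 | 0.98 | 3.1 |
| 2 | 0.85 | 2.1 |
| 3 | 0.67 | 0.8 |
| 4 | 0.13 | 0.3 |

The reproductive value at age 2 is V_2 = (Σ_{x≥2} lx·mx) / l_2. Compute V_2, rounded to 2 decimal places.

2.78

lx·mx for x ≥ 2: 1.785, 0.536, 0.039 → sum = 2.36
V_2 = 2.36 / l_2 = 2.36 / 0.85 = 2.776471… → 2.78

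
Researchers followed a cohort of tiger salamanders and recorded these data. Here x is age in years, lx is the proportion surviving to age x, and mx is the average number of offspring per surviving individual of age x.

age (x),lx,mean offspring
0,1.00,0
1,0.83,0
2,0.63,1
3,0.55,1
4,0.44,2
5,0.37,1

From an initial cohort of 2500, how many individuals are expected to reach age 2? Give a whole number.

1575

Expected survivors = N0 · l_2 = 2500 × 0.63 = 1575 → 1575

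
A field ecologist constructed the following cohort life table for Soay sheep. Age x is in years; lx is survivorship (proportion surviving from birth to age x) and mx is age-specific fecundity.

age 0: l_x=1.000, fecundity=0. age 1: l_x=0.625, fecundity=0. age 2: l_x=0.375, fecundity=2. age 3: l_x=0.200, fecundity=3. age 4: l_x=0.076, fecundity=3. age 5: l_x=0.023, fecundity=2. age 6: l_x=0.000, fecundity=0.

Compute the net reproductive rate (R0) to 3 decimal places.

1.624

lx·mx by age: 0, 0, 0.75, 0.6, 0.228, 0.046, 0
R0 = Σ lx·mx = 1.624 → 1.624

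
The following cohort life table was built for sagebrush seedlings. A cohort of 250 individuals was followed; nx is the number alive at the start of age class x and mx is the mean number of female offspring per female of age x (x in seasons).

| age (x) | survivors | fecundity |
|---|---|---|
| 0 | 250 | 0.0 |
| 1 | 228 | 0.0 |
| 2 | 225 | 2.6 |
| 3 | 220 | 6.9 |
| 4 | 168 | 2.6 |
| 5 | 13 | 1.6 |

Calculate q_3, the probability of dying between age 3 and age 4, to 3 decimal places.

lx = nx/n0 = nx/250: 1, 0.912, 0.9, 0.88, 0.672, 0.052
q_3 = (l_3 − l_4) / l_3 = (0.88 − 0.672) / 0.88
     = 0.208 / 0.88 = 0.236364… → 0.236

0.236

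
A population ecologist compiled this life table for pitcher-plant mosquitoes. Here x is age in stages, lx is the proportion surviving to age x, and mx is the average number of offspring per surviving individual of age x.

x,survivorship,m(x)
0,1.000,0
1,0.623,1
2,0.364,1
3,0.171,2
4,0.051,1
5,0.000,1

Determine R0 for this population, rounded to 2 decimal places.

1.38

lx·mx by age: 0, 0.623, 0.364, 0.342, 0.051, 0
R0 = Σ lx·mx = 1.38 → 1.38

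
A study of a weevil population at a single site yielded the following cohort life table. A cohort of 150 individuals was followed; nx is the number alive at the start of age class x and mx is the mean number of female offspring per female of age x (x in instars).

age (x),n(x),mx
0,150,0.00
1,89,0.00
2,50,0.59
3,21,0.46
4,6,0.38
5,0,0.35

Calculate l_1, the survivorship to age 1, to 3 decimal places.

l_1 = n_1/n_0 = 89/150 = 0.593333… → 0.593

0.593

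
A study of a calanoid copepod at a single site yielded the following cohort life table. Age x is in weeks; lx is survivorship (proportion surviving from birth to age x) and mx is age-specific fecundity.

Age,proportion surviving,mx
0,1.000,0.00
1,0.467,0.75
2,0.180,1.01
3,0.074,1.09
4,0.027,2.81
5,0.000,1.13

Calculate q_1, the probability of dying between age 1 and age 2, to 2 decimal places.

q_1 = (l_1 − l_2) / l_1 = (0.467 − 0.18) / 0.467
     = 0.287 / 0.467 = 0.614561… → 0.61

0.61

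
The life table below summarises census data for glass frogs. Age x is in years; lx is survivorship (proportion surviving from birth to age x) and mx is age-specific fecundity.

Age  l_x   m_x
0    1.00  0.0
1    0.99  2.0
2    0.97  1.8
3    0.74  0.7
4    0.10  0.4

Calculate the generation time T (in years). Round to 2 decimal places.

lx·mx: 0, 1.98, 1.746, 0.518, 0.04 → R0 = 4.284
x·lx·mx: 0, 1.98, 3.492, 1.554, 0.16 → Σ = 7.186
T = 7.186 / 4.284 = 1.677404… → 1.68

1.68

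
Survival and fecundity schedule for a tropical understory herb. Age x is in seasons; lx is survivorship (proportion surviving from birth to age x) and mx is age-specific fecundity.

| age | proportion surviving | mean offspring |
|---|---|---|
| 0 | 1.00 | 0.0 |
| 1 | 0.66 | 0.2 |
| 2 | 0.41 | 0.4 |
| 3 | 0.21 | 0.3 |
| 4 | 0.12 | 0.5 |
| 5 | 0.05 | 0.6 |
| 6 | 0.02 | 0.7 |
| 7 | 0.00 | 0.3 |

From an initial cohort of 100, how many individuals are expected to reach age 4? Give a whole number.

Expected survivors = N0 · l_4 = 100 × 0.12 = 12 → 12

12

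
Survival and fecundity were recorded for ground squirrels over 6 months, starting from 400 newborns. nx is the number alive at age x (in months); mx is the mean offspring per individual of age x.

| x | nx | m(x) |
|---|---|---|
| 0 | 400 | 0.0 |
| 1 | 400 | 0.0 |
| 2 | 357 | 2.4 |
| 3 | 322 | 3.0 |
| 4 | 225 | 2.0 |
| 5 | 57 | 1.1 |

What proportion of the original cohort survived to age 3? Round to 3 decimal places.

l_3 = n_3/n_0 = 322/400 = 0.805 → 0.805

0.805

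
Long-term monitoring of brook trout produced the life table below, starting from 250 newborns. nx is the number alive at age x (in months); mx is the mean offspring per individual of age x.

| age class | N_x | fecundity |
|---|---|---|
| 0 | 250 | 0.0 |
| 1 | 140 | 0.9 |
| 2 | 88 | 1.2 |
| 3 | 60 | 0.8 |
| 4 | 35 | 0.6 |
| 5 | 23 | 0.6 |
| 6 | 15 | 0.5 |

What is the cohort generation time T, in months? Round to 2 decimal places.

lx = nx/n0 = nx/250: 1, 0.56, 0.352, 0.24, 0.14, 0.092, 0.06
lx·mx: 0, 0.504, 0.4224, 0.192, 0.084, 0.0552, 0.03 → R0 = 1.2876
x·lx·mx: 0, 0.504, 0.8448, 0.576, 0.336, 0.276, 0.18 → Σ = 2.7168
T = 2.7168 / 1.2876 = 2.109972… → 2.11

2.11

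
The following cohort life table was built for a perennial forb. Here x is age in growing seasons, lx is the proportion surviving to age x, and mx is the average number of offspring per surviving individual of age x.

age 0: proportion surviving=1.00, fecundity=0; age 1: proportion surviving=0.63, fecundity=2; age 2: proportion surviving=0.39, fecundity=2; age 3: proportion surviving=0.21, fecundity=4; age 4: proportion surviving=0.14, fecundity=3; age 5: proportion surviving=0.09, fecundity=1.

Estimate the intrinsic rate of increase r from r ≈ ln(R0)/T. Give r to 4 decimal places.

R0 = Σ lx·mx = 0 + 1.26 + 0.78 + 0.84 + 0.42 + 0.09 = 3.39
Σ x·lx·mx = 7.47; T = 7.47/3.39 = 2.20354…
r ≈ ln(R0)/T = ln(3.39)/2.20354… = 0.554031… → 0.5540

0.5540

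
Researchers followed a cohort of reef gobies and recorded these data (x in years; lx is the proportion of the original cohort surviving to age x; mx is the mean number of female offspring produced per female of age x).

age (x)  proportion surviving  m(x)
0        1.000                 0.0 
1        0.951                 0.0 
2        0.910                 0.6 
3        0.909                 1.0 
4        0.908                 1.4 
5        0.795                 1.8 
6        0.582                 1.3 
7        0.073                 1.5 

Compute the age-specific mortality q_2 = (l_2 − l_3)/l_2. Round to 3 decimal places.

q_2 = (l_2 − l_3) / l_2 = (0.91 − 0.909) / 0.91
     = 0.001 / 0.91 = 0.001099… → 0.001

0.001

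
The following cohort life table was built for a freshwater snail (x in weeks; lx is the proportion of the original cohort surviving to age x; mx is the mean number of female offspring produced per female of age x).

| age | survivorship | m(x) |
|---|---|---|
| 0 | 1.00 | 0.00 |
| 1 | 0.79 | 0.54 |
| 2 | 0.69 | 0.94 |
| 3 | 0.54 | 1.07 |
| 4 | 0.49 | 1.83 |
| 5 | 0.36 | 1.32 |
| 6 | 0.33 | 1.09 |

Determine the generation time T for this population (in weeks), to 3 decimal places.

3.421

lx·mx: 0, 0.4266, 0.6486, 0.5778, 0.8967, 0.4752, 0.3597 → R0 = 3.3846
x·lx·mx: 0, 0.4266, 1.2972, 1.7334, 3.5868, 2.376, 2.1582 → Σ = 11.5782
T = 11.5782 / 3.3846 = 3.420847… → 3.421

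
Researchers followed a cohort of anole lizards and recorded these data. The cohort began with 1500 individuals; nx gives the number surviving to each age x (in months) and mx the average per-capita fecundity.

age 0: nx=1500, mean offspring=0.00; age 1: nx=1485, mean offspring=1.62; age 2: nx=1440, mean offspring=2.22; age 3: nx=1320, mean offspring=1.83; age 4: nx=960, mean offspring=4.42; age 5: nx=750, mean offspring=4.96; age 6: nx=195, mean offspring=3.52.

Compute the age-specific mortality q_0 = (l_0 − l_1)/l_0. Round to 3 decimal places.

0.010

lx = nx/n0 = nx/1500: 1, 0.99, 0.96, 0.88, 0.64, 0.5, 0.13
q_0 = (l_0 − l_1) / l_0 = (1 − 0.99) / 1
     = 0.01 / 1 = 0.01 → 0.010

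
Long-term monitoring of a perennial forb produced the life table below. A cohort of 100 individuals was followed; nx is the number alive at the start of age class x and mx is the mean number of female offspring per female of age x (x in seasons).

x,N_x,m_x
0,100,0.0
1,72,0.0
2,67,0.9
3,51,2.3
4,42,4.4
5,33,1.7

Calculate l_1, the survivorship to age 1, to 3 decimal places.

0.720

l_1 = n_1/n_0 = 72/100 = 0.72 → 0.720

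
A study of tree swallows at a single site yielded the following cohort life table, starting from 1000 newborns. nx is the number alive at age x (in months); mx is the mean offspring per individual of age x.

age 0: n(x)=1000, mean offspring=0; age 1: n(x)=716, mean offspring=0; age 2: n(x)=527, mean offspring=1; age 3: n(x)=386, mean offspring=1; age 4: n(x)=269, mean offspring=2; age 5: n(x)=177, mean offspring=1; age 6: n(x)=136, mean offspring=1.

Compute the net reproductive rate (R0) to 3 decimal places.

lx = nx/n0 = nx/1000: 1, 0.716, 0.527, 0.386, 0.269, 0.177, 0.136
lx·mx by age: 0, 0, 0.527, 0.386, 0.538, 0.177, 0.136
R0 = Σ lx·mx = 1.764 → 1.764

1.764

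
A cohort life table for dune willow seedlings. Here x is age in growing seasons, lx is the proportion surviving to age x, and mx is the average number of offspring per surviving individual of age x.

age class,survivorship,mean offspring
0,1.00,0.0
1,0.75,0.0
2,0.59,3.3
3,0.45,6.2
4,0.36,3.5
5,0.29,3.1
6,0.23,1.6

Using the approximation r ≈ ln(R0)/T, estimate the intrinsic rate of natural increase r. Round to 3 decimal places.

R0 = Σ lx·mx = 0 + 0 + 1.947 + 2.79 + 1.26 + 0.899 + 0.368 = 7.264
Σ x·lx·mx = 24.007; T = 24.007/7.264 = 3.30493…
r ≈ ln(R0)/T = ln(7.264)/3.30493… = 0.59999… → 0.600

0.600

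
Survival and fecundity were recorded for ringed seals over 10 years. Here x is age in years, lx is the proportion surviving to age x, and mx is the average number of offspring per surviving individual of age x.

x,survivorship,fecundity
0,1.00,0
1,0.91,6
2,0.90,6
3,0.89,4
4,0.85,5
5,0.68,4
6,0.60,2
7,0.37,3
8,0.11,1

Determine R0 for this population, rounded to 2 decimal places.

lx·mx by age: 0, 5.46, 5.4, 3.56, 4.25, 2.72, 1.2, 1.11, 0.11
R0 = Σ lx·mx = 23.81 → 23.81

23.81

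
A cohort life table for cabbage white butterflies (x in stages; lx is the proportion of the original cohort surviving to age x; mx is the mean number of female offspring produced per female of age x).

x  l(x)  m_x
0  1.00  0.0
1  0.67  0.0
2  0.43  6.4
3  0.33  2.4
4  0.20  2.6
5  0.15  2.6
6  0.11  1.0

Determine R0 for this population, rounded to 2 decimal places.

lx·mx by age: 0, 0, 2.752, 0.792, 0.52, 0.39, 0.11
R0 = Σ lx·mx = 4.564 → 4.56

4.56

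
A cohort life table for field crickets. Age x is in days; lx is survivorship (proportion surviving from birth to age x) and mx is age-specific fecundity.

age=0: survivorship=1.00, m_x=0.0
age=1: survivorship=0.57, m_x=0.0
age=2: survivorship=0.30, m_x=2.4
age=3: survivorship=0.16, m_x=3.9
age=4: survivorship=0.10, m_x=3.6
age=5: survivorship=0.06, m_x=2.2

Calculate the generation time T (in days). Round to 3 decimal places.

2.948

lx·mx: 0, 0, 0.72, 0.624, 0.36, 0.132 → R0 = 1.836
x·lx·mx: 0, 0, 1.44, 1.872, 1.44, 0.66 → Σ = 5.412
T = 5.412 / 1.836 = 2.947712… → 2.948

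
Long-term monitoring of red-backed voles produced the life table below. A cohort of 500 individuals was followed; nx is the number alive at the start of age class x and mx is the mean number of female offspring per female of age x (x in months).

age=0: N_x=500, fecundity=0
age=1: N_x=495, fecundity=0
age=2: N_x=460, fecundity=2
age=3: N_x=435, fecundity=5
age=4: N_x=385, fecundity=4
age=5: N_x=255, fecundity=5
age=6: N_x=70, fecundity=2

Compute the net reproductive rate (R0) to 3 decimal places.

12.100

lx = nx/n0 = nx/500: 1, 0.99, 0.92, 0.87, 0.77, 0.51, 0.14
lx·mx by age: 0, 0, 1.84, 4.35, 3.08, 2.55, 0.28
R0 = Σ lx·mx = 12.1 → 12.100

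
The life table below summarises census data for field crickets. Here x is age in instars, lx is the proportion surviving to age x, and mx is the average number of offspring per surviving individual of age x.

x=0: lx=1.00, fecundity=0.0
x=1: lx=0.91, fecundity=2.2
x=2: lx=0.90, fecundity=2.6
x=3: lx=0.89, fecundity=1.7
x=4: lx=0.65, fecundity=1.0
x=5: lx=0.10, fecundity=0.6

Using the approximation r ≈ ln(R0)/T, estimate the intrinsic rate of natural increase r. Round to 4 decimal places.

0.8748

R0 = Σ lx·mx = 0 + 2.002 + 2.34 + 1.513 + 0.65 + 0.06 = 6.565
Σ x·lx·mx = 14.121; T = 14.121/6.565 = 2.15095…
r ≈ ln(R0)/T = ln(6.565)/2.15095… = 0.874846… → 0.8748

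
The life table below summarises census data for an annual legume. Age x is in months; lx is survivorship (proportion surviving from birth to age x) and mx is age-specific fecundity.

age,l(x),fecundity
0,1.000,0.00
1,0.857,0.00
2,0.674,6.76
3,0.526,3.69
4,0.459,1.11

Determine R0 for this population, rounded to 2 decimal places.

lx·mx by age: 0, 0, 4.55624, 1.94094, 0.50949
R0 = Σ lx·mx = 7.00667 → 7.01

7.01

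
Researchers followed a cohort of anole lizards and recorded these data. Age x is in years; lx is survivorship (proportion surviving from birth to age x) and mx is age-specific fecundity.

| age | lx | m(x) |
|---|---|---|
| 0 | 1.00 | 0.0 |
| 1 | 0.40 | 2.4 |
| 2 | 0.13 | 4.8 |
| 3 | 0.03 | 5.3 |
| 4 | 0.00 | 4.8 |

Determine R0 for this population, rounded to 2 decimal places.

1.74

lx·mx by age: 0, 0.96, 0.624, 0.159, 0
R0 = Σ lx·mx = 1.743 → 1.74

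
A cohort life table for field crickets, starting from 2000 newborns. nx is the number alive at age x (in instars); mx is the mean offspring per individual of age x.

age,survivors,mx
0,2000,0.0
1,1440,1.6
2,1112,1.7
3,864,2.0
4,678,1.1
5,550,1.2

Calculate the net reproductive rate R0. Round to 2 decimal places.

lx = nx/n0 = nx/2000: 1, 0.72, 0.556, 0.432, 0.339, 0.275
lx·mx by age: 0, 1.152, 0.9452, 0.864, 0.3729, 0.33
R0 = Σ lx·mx = 3.6641 → 3.66

3.66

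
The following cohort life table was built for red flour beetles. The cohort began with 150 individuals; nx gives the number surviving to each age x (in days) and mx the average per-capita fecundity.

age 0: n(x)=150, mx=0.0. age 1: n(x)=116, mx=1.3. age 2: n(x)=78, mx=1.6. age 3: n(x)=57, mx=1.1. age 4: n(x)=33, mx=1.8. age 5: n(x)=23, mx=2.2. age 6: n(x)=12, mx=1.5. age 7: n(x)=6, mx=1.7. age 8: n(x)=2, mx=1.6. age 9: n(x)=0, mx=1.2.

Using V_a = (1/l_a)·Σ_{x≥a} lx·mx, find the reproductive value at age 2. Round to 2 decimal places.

4.22

lx = nx/n0 = nx/150: 1, 0.77333…, 0.52, 0.38, 0.22, 0.15333…, 0.08, 0.04, 0.01333…, 0
lx·mx for x ≥ 2: 0.832, 0.418, 0.396, 0.337333…, 0.12, 0.068, 0.021333…, 0 → sum = 2.192667…
V_2 = 2.192667… / l_2 = 2.192667… / 0.52 = 4.216667… → 4.22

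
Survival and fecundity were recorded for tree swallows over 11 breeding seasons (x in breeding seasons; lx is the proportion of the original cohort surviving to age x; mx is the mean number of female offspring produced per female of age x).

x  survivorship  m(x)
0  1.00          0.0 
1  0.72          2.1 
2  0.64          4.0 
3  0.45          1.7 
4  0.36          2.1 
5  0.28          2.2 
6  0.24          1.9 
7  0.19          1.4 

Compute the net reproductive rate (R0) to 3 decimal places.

6.931

lx·mx by age: 0, 1.512, 2.56, 0.765, 0.756, 0.616, 0.456, 0.266
R0 = Σ lx·mx = 6.931 → 6.931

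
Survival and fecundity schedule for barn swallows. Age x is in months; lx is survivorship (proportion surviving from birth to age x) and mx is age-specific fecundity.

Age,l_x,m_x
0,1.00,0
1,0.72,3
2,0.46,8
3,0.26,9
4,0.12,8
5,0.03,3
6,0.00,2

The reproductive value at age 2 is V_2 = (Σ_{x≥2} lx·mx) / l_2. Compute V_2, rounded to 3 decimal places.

15.370

lx·mx for x ≥ 2: 3.68, 2.34, 0.96, 0.09, 0 → sum = 7.07
V_2 = 7.07 / l_2 = 7.07 / 0.46 = 15.369565… → 15.370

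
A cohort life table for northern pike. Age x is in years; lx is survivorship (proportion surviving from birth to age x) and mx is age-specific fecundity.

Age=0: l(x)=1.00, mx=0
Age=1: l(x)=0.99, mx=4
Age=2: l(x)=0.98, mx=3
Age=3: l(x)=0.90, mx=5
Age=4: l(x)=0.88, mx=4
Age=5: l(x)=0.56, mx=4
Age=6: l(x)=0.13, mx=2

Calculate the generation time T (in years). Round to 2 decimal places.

2.88

lx·mx: 0, 3.96, 2.94, 4.5, 3.52, 2.24, 0.26 → R0 = 17.42
x·lx·mx: 0, 3.96, 5.88, 13.5, 14.08, 11.2, 1.56 → Σ = 50.18
T = 50.18 / 17.42 = 2.880597… → 2.88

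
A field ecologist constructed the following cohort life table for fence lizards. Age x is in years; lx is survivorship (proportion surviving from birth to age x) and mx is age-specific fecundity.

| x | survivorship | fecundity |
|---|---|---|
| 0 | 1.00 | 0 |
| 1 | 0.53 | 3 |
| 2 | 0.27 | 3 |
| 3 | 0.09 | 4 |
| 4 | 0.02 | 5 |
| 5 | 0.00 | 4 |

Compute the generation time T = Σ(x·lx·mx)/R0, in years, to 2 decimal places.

lx·mx: 0, 1.59, 0.81, 0.36, 0.1, 0 → R0 = 2.86
x·lx·mx: 0, 1.59, 1.62, 1.08, 0.4, 0 → Σ = 4.69
T = 4.69 / 2.86 = 1.63986… → 1.64

1.64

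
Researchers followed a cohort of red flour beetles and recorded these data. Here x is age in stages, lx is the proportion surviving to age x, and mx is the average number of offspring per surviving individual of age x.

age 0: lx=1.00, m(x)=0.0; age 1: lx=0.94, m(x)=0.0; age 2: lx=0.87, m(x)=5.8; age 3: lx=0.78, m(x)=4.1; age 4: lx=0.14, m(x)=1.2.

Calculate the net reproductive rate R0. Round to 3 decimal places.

lx·mx by age: 0, 0, 5.046, 3.198, 0.168
R0 = Σ lx·mx = 8.412 → 8.412

8.412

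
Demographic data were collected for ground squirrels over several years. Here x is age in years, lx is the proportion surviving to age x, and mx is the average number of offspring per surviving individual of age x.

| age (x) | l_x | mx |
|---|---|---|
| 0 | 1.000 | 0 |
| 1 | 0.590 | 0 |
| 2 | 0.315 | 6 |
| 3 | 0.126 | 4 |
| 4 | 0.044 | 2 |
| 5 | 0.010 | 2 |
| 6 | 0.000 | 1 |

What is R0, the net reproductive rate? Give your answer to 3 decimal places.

lx·mx by age: 0, 0, 1.89, 0.504, 0.088, 0.02, 0
R0 = Σ lx·mx = 2.502 → 2.502

2.502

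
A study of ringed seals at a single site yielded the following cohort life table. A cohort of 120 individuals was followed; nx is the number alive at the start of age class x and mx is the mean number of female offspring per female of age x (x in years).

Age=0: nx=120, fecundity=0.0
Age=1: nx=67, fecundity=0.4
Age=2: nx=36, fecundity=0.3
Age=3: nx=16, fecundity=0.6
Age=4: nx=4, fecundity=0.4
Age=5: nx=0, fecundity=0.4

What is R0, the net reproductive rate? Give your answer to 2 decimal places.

0.41

lx = nx/n0 = nx/120: 1, 0.55833…, 0.3, 0.13333…, 0.03333…, 0
lx·mx by age: 0, 0.223333…, 0.09, 0.08…, 0.013333…, 0
R0 = Σ lx·mx = 0.406667… → 0.41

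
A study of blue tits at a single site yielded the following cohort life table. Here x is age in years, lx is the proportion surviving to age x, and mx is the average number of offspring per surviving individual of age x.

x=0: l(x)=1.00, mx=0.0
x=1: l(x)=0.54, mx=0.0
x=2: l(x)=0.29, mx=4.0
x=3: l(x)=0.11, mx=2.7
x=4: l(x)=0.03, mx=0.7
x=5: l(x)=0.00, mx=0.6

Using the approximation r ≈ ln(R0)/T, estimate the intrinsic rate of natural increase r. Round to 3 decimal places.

R0 = Σ lx·mx = 0 + 0 + 1.16 + 0.297 + 0.021 + 0 = 1.478
Σ x·lx·mx = 3.295; T = 3.295/1.478 = 2.22936…
r ≈ ln(R0)/T = ln(1.478)/2.22936… = 0.17525… → 0.175

0.175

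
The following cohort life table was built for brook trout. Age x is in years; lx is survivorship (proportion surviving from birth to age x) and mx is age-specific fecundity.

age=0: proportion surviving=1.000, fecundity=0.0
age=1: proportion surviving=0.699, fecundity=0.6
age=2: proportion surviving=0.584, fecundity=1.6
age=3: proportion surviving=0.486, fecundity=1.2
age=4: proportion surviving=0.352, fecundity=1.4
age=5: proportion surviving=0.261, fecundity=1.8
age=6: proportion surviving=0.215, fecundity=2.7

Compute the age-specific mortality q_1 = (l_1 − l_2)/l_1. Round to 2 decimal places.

q_1 = (l_1 − l_2) / l_1 = (0.699 − 0.584) / 0.699
     = 0.115 / 0.699 = 0.164521… → 0.16

0.16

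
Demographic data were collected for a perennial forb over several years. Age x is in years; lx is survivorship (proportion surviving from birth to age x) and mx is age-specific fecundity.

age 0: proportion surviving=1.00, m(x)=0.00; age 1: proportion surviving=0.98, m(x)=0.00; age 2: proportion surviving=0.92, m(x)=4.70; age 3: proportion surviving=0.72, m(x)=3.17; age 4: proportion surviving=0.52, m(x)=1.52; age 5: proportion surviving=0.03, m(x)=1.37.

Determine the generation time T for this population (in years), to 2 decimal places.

lx·mx: 0, 0, 4.324, 2.2824, 0.7904, 0.0411 → R0 = 7.4379
x·lx·mx: 0, 0, 8.648, 6.8472, 3.1616, 0.2055 → Σ = 18.8623
T = 18.8623 / 7.4379 = 2.535971… → 2.54

2.54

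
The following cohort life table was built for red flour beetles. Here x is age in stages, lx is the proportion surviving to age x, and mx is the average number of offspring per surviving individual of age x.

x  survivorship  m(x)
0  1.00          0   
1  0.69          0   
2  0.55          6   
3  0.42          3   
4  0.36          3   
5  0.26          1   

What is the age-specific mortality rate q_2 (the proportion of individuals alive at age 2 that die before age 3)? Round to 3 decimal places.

0.236

q_2 = (l_2 − l_3) / l_2 = (0.55 − 0.42) / 0.55
     = 0.13 / 0.55 = 0.236364… → 0.236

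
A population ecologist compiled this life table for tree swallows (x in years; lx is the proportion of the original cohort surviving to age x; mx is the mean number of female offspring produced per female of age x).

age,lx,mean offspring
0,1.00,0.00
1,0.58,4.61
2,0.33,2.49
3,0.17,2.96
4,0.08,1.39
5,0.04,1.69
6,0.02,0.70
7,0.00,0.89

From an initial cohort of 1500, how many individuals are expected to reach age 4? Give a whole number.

120

Expected survivors = N0 · l_4 = 1500 × 0.08 = 120 → 120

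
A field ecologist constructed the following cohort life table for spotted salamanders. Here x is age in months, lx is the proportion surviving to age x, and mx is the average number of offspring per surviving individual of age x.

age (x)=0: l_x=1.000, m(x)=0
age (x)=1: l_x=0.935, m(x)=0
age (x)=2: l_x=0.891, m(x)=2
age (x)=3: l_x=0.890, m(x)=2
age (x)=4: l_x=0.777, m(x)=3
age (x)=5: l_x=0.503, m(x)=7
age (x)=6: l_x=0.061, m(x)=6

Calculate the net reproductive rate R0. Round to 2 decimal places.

9.78

lx·mx by age: 0, 0, 1.782, 1.78, 2.331, 3.521, 0.366
R0 = Σ lx·mx = 9.78 → 9.78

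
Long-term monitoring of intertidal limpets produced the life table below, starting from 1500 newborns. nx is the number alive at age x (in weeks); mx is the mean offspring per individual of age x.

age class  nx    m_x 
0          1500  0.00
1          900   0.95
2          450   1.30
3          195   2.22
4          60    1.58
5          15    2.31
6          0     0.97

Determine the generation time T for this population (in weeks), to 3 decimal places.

lx = nx/n0 = nx/1500: 1, 0.6, 0.3, 0.13, 0.04, 0.01, 0
lx·mx: 0, 0.57, 0.39, 0.2886, 0.0632, 0.0231, 0 → R0 = 1.3349
x·lx·mx: 0, 0.57, 0.78, 0.8658, 0.2528, 0.1155, 0 → Σ = 2.5841
T = 2.5841 / 1.3349 = 1.9358… → 1.936

1.936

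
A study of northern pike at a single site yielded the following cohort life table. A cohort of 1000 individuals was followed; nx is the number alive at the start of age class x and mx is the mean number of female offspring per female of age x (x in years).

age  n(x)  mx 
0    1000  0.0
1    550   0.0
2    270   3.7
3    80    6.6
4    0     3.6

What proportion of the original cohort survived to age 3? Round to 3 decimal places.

l_3 = n_3/n_0 = 80/1000 = 0.08 → 0.080

0.080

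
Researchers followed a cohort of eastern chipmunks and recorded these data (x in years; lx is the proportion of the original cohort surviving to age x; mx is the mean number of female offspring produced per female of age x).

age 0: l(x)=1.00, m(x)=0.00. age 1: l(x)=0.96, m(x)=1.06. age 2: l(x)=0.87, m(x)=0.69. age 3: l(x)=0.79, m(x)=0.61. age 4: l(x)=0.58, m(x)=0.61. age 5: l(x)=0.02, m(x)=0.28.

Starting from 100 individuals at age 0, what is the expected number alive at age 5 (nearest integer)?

Expected survivors = N0 · l_5 = 100 × 0.02 = 2 → 2

2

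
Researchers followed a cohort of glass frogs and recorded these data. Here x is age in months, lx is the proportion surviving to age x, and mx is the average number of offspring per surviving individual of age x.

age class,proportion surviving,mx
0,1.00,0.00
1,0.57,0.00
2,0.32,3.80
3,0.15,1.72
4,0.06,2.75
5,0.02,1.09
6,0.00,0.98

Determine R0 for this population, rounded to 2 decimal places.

lx·mx by age: 0, 0, 1.216, 0.258, 0.165, 0.0218, 0
R0 = Σ lx·mx = 1.6608 → 1.66

1.66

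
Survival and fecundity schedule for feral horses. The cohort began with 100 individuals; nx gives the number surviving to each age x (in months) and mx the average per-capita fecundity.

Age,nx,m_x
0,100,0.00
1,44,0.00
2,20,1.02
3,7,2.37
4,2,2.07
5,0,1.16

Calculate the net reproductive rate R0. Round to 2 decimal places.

0.41

lx = nx/n0 = nx/100: 1, 0.44, 0.2, 0.07, 0.02, 0
lx·mx by age: 0, 0, 0.204, 0.1659, 0.0414, 0
R0 = Σ lx·mx = 0.4113 → 0.41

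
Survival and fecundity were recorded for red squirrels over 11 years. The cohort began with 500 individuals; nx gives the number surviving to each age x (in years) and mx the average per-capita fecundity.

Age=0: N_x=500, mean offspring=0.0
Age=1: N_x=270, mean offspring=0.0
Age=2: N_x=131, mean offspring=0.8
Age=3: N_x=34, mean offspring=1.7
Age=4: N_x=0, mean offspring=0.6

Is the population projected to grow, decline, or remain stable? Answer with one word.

lx = nx/n0 = nx/500: 1, 0.54, 0.262, 0.068, 0
R0 = Σ lx·mx = 0 + 0 + 0.2096 + 0.1156 + 0 = 0.3252
R0 < 1, so the population is declining.

declining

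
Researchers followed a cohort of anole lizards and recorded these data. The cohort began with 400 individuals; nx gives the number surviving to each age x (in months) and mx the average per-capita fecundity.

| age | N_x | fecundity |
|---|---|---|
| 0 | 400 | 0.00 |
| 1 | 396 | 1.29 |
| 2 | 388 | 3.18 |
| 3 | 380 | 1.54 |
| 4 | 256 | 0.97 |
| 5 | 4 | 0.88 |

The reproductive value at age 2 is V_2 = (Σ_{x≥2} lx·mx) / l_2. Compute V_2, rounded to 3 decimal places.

lx = nx/n0 = nx/400: 1, 0.99, 0.97, 0.95, 0.64, 0.01
lx·mx for x ≥ 2: 3.0846, 1.463, 0.6208, 0.0088 → sum = 5.1772
V_2 = 5.1772 / l_2 = 5.1772 / 0.97 = 5.33732… → 5.337

5.337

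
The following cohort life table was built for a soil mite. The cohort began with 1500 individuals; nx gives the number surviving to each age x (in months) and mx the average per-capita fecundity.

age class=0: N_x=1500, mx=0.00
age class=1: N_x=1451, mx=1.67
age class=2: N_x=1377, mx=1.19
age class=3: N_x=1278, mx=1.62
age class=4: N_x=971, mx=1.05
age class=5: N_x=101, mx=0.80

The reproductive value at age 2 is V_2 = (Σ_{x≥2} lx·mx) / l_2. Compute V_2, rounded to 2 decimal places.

lx = nx/n0 = nx/1500: 1, 0.96733…, 0.918, 0.852, 0.64733…, 0.06733…
lx·mx for x ≥ 2: 1.09242, 1.38024, 0.6797…, 0.053867… → sum = 3.206227…
V_2 = 3.206227… / l_2 = 3.206227… / 0.918 = 3.492622… → 3.49

3.49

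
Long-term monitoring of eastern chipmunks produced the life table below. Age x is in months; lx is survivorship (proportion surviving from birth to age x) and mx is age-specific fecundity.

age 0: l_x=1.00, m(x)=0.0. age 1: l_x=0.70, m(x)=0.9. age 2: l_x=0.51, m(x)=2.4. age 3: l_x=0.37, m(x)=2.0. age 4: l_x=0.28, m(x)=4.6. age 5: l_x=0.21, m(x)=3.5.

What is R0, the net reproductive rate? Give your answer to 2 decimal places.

4.62

lx·mx by age: 0, 0.63, 1.224, 0.74, 1.288, 0.735
R0 = Σ lx·mx = 4.617 → 4.62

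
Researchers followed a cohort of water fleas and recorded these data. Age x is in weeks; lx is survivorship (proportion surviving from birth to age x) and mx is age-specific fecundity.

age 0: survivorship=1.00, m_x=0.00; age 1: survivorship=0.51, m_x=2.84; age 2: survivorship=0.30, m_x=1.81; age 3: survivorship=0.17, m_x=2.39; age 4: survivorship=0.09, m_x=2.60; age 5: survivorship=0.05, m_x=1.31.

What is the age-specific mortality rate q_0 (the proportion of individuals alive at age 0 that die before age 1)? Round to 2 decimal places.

q_0 = (l_0 − l_1) / l_0 = (1 − 0.51) / 1
     = 0.49 / 1 = 0.49 → 0.49

0.49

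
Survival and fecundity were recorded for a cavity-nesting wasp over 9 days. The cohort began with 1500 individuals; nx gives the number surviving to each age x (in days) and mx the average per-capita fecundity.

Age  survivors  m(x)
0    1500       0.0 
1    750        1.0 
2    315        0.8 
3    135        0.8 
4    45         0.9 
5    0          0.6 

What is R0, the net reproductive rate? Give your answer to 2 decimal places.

0.77

lx = nx/n0 = nx/1500: 1, 0.5, 0.21, 0.09, 0.03, 0
lx·mx by age: 0, 0.5, 0.168, 0.072, 0.027, 0
R0 = Σ lx·mx = 0.767 → 0.77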